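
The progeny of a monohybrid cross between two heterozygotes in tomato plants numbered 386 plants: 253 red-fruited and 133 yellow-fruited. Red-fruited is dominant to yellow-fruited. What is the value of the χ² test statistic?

18.408

For a monohybrid cross between heterozygotes with complete dominance, the expected phenotypic ratio is 3:1.
Under the 3:1 hypothesis (Σ ratio = 4, N = 386):
  red-fruited: 386 × 3/4 = 289.5
  yellow-fruited: 386 × 1/4 = 96.5
χ² = Σ (O − E)² / E
  red-fruited: (253 − 289.5)² / 289.5 = 4.6019
  yellow-fruited: (133 − 96.5)² / 96.5 = 13.8057
χ² = 4.6019 + 13.8057 = 18.4076 ≈ 18.408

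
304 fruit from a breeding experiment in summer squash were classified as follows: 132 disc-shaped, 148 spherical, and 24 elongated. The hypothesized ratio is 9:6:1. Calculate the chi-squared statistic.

Expected counts for N = 304 under a 9:6:1 ratio (total parts = 16):
  disc-shaped: 304 × 9/16 = 171
  spherical: 304 × 6/16 = 114
  elongated: 304 × 1/16 = 19
χ² = Σ (O − E)² / E
  disc-shaped: (132 − 171)² / 171 = 8.8947
  spherical: (148 − 114)² / 114 = 10.1404
  elongated: (24 − 19)² / 19 = 1.3158
χ² = 8.8947 + 10.1404 + 1.3158 = 20.3509 ≈ 20.351

20.351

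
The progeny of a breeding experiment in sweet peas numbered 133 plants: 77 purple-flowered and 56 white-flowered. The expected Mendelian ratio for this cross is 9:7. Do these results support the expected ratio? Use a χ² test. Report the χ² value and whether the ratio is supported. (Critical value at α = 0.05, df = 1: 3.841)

Expected counts for N = 133 under a 9:7 ratio (total parts = 16):
  purple-flowered: 133 × 9/16 = 74.8125
  white-flowered: 133 × 7/16 = 58.1875
χ² = Σ (O − E)² / E
  purple-flowered: (77 − 74.8125)² / 74.8125 = 0.0640
  white-flowered: (56 − 58.1875)² / 58.1875 = 0.0822
χ² = 0.0640 + 0.0822 = 0.1462 ≈ 0.146
Degrees of freedom = 2 − 1 = 1; critical value at α = 0.05 is 3.841.
Since 0.146 < 3.841, we fail to reject the null hypothesis — the data are consistent with the 9:7 ratio.

0.146; consistent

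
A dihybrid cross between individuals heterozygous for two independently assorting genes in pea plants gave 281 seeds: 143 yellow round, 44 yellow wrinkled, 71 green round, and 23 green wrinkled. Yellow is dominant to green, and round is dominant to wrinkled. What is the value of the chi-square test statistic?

10.916

A dihybrid F₂ with independent assortment and complete dominance at both loci gives a 9:3:3:1 phenotypic ratio.
Expected counts for N = 281 under a 9:3:3:1 ratio (total parts = 16):
  yellow round: 281 × 9/16 = 158.0625
  yellow wrinkled: 281 × 3/16 = 52.6875
  green round: 281 × 3/16 = 52.6875
  green wrinkled: 281 × 1/16 = 17.5625
χ² = Σ (O − E)² / E
  yellow round: (143 − 158.0625)² / 158.0625 = 1.4354
  yellow wrinkled: (44 − 52.6875)² / 52.6875 = 1.4325
  green round: (71 − 52.6875)² / 52.6875 = 6.3648
  green wrinkled: (23 − 17.5625)² / 17.5625 = 1.6835
χ² = 1.4354 + 1.4325 + 6.3648 + 1.6835 = 10.9162 ≈ 10.916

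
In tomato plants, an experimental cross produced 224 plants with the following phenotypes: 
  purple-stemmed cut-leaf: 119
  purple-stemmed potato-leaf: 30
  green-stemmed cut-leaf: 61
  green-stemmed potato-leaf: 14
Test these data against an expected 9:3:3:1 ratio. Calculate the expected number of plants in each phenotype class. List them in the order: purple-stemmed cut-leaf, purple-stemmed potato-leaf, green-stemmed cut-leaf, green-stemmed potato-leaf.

Total ratio parts = 16. Expected numbers out of 224:
  purple-stemmed cut-leaf: 224 × 9/16 = 126
  purple-stemmed potato-leaf: 224 × 3/16 = 42
  green-stemmed cut-leaf: 224 × 3/16 = 42
  green-stemmed potato-leaf: 224 × 1/16 = 14

126, 42, 42, 14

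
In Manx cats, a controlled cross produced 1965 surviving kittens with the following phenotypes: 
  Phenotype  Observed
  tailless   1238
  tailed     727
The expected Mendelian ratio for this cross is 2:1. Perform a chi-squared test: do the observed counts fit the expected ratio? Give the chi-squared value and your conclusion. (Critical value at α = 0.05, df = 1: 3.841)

The 2:1 ratio has 3 parts, so with N = 1965 the expected counts are:
  tailless: 1965 × 2/3 = 1310
  tailed: 1965 × 1/3 = 655
χ² = Σ (O − E)² / E
  tailless: (1238 − 1310)² / 1310 = 3.9573
  tailed: (727 − 655)² / 655 = 7.9145
χ² = 3.9573 + 7.9145 = 11.8718 ≈ 11.872
Degrees of freedom = 2 − 1 = 1; critical value at α = 0.05 is 3.841.
Since 11.872 > 3.841, we reject the null hypothesis — the data do not fit the 2:1 ratio.

11.872; not consistent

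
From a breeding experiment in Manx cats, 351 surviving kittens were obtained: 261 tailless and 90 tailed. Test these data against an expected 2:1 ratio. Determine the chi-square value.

Total ratio parts = 3. Expected numbers out of 351:
  tailless: 351 × 2/3 = 234
  tailed: 351 × 1/3 = 117
χ² = Σ (O − E)² / E
  tailless: (261 − 234)² / 234 = 3.1154
  tailed: (90 − 117)² / 117 = 6.2308
χ² = 3.1154 + 6.2308 = 9.3462 ≈ 9.346

9.346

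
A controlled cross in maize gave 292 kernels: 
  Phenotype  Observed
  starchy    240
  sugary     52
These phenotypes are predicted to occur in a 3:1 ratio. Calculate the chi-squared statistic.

8.055

Under the 3:1 hypothesis (Σ ratio = 4, N = 292):
  starchy: 292 × 3/4 = 219
  sugary: 292 × 1/4 = 73
χ² = Σ (O − E)² / E
  starchy: (240 − 219)² / 219 = 2.0137
  sugary: (52 − 73)² / 73 = 6.0411
χ² = 2.0137 + 6.0411 = 8.0548 ≈ 8.055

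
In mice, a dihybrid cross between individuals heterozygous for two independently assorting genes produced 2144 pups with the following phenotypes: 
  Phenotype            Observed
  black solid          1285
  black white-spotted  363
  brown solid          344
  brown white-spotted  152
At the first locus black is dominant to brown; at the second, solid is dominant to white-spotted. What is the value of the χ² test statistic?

19.745

A dihybrid F₂ with independent assortment and complete dominance at both loci gives a 9:3:3:1 phenotypic ratio.
Expected counts for N = 2144 under a 9:3:3:1 ratio (total parts = 16):
  black solid: 2144 × 9/16 = 1206
  black white-spotted: 2144 × 3/16 = 402
  brown solid: 2144 × 3/16 = 402
  brown white-spotted: 2144 × 1/16 = 134
χ² = Σ (O − E)² / E
  black solid: (1285 − 1206)² / 1206 = 5.1750
  black white-spotted: (363 − 402)² / 402 = 3.7836
  brown solid: (344 − 402)² / 402 = 8.3682
  brown white-spotted: (152 − 134)² / 134 = 2.4179
χ² = 5.1750 + 3.7836 + 8.3682 + 2.4179 = 19.7447 ≈ 19.745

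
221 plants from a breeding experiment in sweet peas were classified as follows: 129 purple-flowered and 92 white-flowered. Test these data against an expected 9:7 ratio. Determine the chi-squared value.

0.404

Under the 9:7 hypothesis (Σ ratio = 16, N = 221):
  purple-flowered: 221 × 9/16 = 124.3125
  white-flowered: 221 × 7/16 = 96.6875
χ² = Σ (O − E)² / E
  purple-flowered: (129 − 124.3125)² / 124.3125 = 0.1768
  white-flowered: (92 − 96.6875)² / 96.6875 = 0.2273
χ² = 0.1768 + 0.2273 = 0.4041 ≈ 0.404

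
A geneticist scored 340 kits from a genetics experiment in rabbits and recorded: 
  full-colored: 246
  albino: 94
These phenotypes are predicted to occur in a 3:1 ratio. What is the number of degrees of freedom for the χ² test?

1

A goodness-of-fit test with 2 phenotype classes has df = 2 − 1 = 1.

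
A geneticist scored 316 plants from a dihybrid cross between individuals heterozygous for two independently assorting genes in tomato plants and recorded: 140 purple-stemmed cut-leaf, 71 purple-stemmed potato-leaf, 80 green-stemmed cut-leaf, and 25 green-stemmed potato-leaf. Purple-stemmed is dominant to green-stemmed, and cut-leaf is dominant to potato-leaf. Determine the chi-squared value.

A dihybrid F₂ with independent assortment and complete dominance at both loci gives a 9:3:3:1 phenotypic ratio.
Expected counts for N = 316 under a 9:3:3:1 ratio (total parts = 16):
  purple-stemmed cut-leaf: 316 × 9/16 = 177.75
  purple-stemmed potato-leaf: 316 × 3/16 = 59.25
  green-stemmed cut-leaf: 316 × 3/16 = 59.25
  green-stemmed potato-leaf: 316 × 1/16 = 19.75
χ² = Σ (O − E)² / E
  purple-stemmed cut-leaf: (140 − 177.75)² / 177.75 = 8.0172
  purple-stemmed potato-leaf: (71 − 59.25)² / 59.25 = 2.3302
  green-stemmed cut-leaf: (80 − 59.25)² / 59.25 = 7.2669
  green-stemmed potato-leaf: (25 − 19.75)² / 19.75 = 1.3956
χ² = 8.0172 + 2.3302 + 7.2669 + 1.3956 = 19.0099 ≈ 19.010

19.010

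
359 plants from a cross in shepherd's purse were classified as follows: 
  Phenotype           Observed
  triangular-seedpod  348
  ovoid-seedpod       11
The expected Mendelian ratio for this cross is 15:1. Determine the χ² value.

6.219

The 15:1 ratio has 16 parts, so with N = 359 the expected counts are:
  triangular-seedpod: 359 × 15/16 = 336.5625
  ovoid-seedpod: 359 × 1/16 = 22.4375
χ² = Σ (O − E)² / E
  triangular-seedpod: (348 − 336.5625)² / 336.5625 = 0.3887
  ovoid-seedpod: (11 − 22.4375)² / 22.4375 = 5.8303
χ² = 0.3887 + 5.8303 = 6.219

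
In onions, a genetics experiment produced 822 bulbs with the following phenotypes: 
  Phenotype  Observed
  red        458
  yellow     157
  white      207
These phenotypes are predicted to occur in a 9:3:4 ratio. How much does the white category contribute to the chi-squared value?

Under the 9:3:4 hypothesis (Σ ratio = 16, N = 822):
  red: 822 × 9/16 = 462.375
  yellow: 822 × 3/16 = 154.125
  white: 822 × 4/16 = 205.5
Contribution of white: (207 − 205.5)² / 205.5 = 0.0109

0.011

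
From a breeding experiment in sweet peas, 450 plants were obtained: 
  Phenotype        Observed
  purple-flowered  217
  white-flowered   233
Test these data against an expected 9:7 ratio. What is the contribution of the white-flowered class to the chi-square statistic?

6.629

Under the 9:7 hypothesis (Σ ratio = 16, N = 450):
  purple-flowered: 450 × 9/16 = 253.125
  white-flowered: 450 × 7/16 = 196.875
Contribution of white-flowered: (233 − 196.875)² / 196.875 = 6.6287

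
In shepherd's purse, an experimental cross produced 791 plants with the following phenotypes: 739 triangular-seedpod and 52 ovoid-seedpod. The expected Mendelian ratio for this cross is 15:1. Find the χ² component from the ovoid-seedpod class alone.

The 15:1 ratio has 16 parts, so with N = 791 the expected counts are:
  triangular-seedpod: 791 × 15/16 = 741.5625
  ovoid-seedpod: 791 × 1/16 = 49.4375
Contribution of ovoid-seedpod: (52 − 49.4375)² / 49.4375 = 0.1328

0.133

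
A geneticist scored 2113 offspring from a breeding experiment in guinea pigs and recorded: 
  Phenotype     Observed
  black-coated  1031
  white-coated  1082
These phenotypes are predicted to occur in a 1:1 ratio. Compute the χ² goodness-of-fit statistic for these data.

Expected counts for N = 2113 under a 1:1 ratio (total parts = 2):
  black-coated: 2113 × 1/2 = 1056.5
  white-coated: 2113 × 1/2 = 1056.5
χ² = Σ (O − E)² / E
  black-coated: (1031 − 1056.5)² / 1056.5 = 0.6155
  white-coated: (1082 − 1056.5)² / 1056.5 = 0.6155
χ² = 0.6155 + 0.6155 = 1.231

1.231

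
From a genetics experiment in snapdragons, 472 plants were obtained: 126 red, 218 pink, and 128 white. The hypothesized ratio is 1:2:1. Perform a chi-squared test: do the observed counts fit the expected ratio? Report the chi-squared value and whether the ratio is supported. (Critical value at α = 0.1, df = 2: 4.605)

2.763; consistent

Total ratio parts = 4. Expected numbers out of 472:
  red: 472 × 1/4 = 118
  pink: 472 × 2/4 = 236
  white: 472 × 1/4 = 118
χ² = Σ (O − E)² / E
  red: (126 − 118)² / 118 = 0.5424
  pink: (218 − 236)² / 236 = 1.3729
  white: (128 − 118)² / 118 = 0.8475
χ² = 0.5424 + 1.3729 + 0.8475 = 2.7628 ≈ 2.763
Degrees of freedom = 3 − 1 = 2; critical value at α = 0.1 is 4.605.
Since 2.763 < 4.605, we fail to reject the null hypothesis — the data are consistent with the 1:2:1 ratio.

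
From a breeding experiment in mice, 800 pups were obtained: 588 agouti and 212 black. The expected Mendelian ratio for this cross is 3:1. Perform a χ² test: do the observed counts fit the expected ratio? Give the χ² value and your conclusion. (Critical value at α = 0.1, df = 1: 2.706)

Under the 3:1 hypothesis (Σ ratio = 4, N = 800):
  agouti: 800 × 3/4 = 600
  black: 800 × 1/4 = 200
χ² = Σ (O − E)² / E
  agouti: (588 − 600)² / 600 = 0.2400
  black: (212 − 200)² / 200 = 0.7200
χ² = 0.2400 + 0.7200 = 0.960
Degrees of freedom = 2 − 1 = 1; critical value at α = 0.1 is 2.706.
Since 0.960 < 2.706, we fail to reject the null hypothesis — the data are consistent with the 3:1 ratio.

0.960; consistent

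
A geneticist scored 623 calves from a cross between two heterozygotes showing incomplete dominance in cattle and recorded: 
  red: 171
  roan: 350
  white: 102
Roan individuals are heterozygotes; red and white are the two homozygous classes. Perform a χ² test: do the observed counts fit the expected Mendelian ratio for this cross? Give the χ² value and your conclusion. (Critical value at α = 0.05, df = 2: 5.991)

With incomplete dominance, a heterozygote × heterozygote cross gives a 1:2:1 phenotypic ratio.
Expected counts for N = 623 under a 1:2:1 ratio (total parts = 4):
  red: 623 × 1/4 = 155.75
  roan: 623 × 2/4 = 311.5
  white: 623 × 1/4 = 155.75
χ² = Σ (O − E)² / E
  red: (171 − 155.75)² / 155.75 = 1.4932
  roan: (350 − 311.5)² / 311.5 = 4.7584
  white: (102 − 155.75)² / 155.75 = 18.5494
χ² = 1.4932 + 4.7584 + 18.5494 = 24.801
Degrees of freedom = 3 − 1 = 2; critical value at α = 0.05 is 5.991.
Since 24.801 > 5.991, we reject the null hypothesis — the data do not fit the 1:2:1 ratio.

24.801; not consistent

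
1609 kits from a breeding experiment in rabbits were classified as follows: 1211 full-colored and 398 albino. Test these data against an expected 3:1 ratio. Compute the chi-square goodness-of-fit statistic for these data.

0.060

Expected counts for N = 1609 under a 3:1 ratio (total parts = 4):
  full-colored: 1609 × 3/4 = 1206.75
  albino: 1609 × 1/4 = 402.25
χ² = Σ (O − E)² / E
  full-colored: (1211 − 1206.75)² / 1206.75 = 0.0150
  albino: (398 − 402.25)² / 402.25 = 0.0449
χ² = 0.0150 + 0.0449 = 0.0599 ≈ 0.060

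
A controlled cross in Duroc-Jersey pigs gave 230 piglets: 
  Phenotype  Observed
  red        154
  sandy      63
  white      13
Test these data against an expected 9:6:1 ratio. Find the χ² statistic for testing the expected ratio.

11.086

Total ratio parts = 16. Expected numbers out of 230:
  red: 230 × 9/16 = 129.375
  sandy: 230 × 6/16 = 86.25
  white: 230 × 1/16 = 14.375
χ² = Σ (O − E)² / E
  red: (154 − 129.375)² / 129.375 = 4.6871
  sandy: (63 − 86.25)² / 86.25 = 6.2674
  white: (13 − 14.375)² / 14.375 = 0.1315
χ² = 4.6871 + 6.2674 + 0.1315 = 11.086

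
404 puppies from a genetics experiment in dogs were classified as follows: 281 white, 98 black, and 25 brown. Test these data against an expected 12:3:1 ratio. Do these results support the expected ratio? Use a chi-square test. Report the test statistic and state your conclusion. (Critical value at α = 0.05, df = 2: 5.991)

8.135; not consistent

The 12:3:1 ratio has 16 parts, so with N = 404 the expected counts are:
  white: 404 × 12/16 = 303
  black: 404 × 3/16 = 75.75
  brown: 404 × 1/16 = 25.25
χ² = Σ (O − E)² / E
  white: (281 − 303)² / 303 = 1.5974
  black: (98 − 75.75)² / 75.75 = 6.5355
  brown: (25 − 25.25)² / 25.25 = 0.0025
χ² = 1.5974 + 6.5355 + 0.0025 = 8.1354 ≈ 8.135
Degrees of freedom = 3 − 1 = 2; critical value at α = 0.05 is 5.991.
Since 8.135 > 5.991, we reject the null hypothesis — the data do not fit the 12:3:1 ratio.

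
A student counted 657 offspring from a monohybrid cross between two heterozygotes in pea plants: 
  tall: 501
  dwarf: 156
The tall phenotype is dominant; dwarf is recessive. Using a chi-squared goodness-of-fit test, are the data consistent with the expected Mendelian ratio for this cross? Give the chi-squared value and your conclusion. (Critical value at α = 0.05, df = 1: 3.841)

For a monohybrid cross between heterozygotes with complete dominance, the expected phenotypic ratio is 3:1.
Under the 3:1 hypothesis (Σ ratio = 4, N = 657):
  tall: 657 × 3/4 = 492.75
  dwarf: 657 × 1/4 = 164.25
χ² = Σ (O − E)² / E
  tall: (501 − 492.75)² / 492.75 = 0.1381
  dwarf: (156 − 164.25)² / 164.25 = 0.4144
χ² = 0.1381 + 0.4144 = 0.5525 ≈ 0.553
Degrees of freedom = 2 − 1 = 1; critical value at α = 0.05 is 3.841.
Since 0.553 < 3.841, we fail to reject the null hypothesis — the data are consistent with the 3:1 ratio.

0.553; consistent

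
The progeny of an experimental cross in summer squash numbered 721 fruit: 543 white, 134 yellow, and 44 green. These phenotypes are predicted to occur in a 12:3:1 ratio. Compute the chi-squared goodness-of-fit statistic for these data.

0.045

Under the 12:3:1 hypothesis (Σ ratio = 16, N = 721):
  white: 721 × 12/16 = 540.75
  yellow: 721 × 3/16 = 135.1875
  green: 721 × 1/16 = 45.0625
χ² = Σ (O − E)² / E
  white: (543 − 540.75)² / 540.75 = 0.0094
  yellow: (134 − 135.1875)² / 135.1875 = 0.0104
  green: (44 − 45.0625)² / 45.0625 = 0.0251
χ² = 0.0094 + 0.0104 + 0.0251 = 0.0449 ≈ 0.045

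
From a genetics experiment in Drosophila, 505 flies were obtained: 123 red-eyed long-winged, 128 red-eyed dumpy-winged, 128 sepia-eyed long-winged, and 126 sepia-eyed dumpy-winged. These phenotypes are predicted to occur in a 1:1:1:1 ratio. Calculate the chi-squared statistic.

Under the 1:1:1:1 hypothesis (Σ ratio = 4, N = 505):
  red-eyed long-winged: 505 × 1/4 = 126.25
  red-eyed dumpy-winged: 505 × 1/4 = 126.25
  sepia-eyed long-winged: 505 × 1/4 = 126.25
  sepia-eyed dumpy-winged: 505 × 1/4 = 126.25
χ² = Σ (O − E)² / E
  red-eyed long-winged: (123 − 126.25)² / 126.25 = 0.0837
  red-eyed dumpy-winged: (128 − 126.25)² / 126.25 = 0.0243
  sepia-eyed long-winged: (128 − 126.25)² / 126.25 = 0.0243
  sepia-eyed dumpy-winged: (126 − 126.25)² / 126.25 = 0.0005
χ² = 0.0837 + 0.0243 + 0.0243 + 0.0005 = 0.1328 ≈ 0.133

0.133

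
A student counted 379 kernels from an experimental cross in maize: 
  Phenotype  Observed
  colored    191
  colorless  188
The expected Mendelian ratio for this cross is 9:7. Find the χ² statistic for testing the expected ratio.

Expected counts for N = 379 under a 9:7 ratio (total parts = 16):
  colored: 379 × 9/16 = 213.1875
  colorless: 379 × 7/16 = 165.8125
χ² = Σ (O − E)² / E
  colored: (191 − 213.1875)² / 213.1875 = 2.3092
  colorless: (188 − 165.8125)² / 165.8125 = 2.9689
χ² = 2.3092 + 2.9689 = 5.2781 ≈ 5.278

5.278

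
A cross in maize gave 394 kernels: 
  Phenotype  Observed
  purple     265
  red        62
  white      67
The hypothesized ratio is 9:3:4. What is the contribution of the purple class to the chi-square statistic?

Total ratio parts = 16. Expected numbers out of 394:
  purple: 394 × 9/16 = 221.625
  red: 394 × 3/16 = 73.875
  white: 394 × 4/16 = 98.5
Contribution of purple: (265 − 221.625)² / 221.625 = 8.4891

8.489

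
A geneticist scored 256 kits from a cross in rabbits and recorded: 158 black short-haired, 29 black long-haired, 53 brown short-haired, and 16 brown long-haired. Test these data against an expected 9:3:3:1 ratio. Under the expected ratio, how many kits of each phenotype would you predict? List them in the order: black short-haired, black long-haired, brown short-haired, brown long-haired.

144, 48, 48, 16

Total ratio parts = 16. Expected numbers out of 256:
  black short-haired: 256 × 9/16 = 144
  black long-haired: 256 × 3/16 = 48
  brown short-haired: 256 × 3/16 = 48
  brown long-haired: 256 × 1/16 = 16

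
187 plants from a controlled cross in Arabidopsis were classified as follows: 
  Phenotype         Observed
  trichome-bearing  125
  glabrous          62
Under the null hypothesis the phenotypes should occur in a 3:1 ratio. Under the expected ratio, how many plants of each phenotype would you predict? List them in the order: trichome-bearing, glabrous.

140.25, 46.75

The 3:1 ratio has 4 parts, so with N = 187 the expected counts are:
  trichome-bearing: 187 × 3/4 = 140.25
  glabrous: 187 × 1/4 = 46.75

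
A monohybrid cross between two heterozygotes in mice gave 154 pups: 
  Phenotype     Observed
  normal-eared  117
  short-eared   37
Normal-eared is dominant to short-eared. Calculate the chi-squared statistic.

For a monohybrid cross between heterozygotes with complete dominance, the expected phenotypic ratio is 3:1.
The 3:1 ratio has 4 parts, so with N = 154 the expected counts are:
  normal-eared: 154 × 3/4 = 115.5
  short-eared: 154 × 1/4 = 38.5
χ² = Σ (O − E)² / E
  normal-eared: (117 − 115.5)² / 115.5 = 0.0195
  short-eared: (37 − 38.5)² / 38.5 = 0.0584
χ² = 0.0195 + 0.0584 = 0.0779 ≈ 0.078

0.078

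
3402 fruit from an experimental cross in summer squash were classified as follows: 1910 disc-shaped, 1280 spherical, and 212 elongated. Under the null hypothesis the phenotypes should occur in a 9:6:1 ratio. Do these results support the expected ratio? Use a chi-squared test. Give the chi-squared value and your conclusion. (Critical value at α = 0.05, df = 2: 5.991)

Expected counts for N = 3402 under a 9:6:1 ratio (total parts = 16):
  disc-shaped: 3402 × 9/16 = 1913.625
  spherical: 3402 × 6/16 = 1275.75
  elongated: 3402 × 1/16 = 212.625
χ² = Σ (O − E)² / E
  disc-shaped: (1910 − 1913.625)² / 1913.625 = 0.0069
  spherical: (1280 − 1275.75)² / 1275.75 = 0.0142
  elongated: (212 − 212.625)² / 212.625 = 0.0018
χ² = 0.0069 + 0.0142 + 0.0018 = 0.0229 ≈ 0.023
Degrees of freedom = 3 − 1 = 2; critical value at α = 0.05 is 5.991.
Since 0.023 < 5.991, we fail to reject the null hypothesis — the data are consistent with the 9:6:1 ratio.

0.023; consistent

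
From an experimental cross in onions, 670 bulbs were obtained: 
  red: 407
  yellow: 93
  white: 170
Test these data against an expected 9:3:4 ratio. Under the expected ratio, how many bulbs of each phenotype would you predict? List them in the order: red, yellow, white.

376.875, 125.625, 167.5

Expected counts for N = 670 under a 9:3:4 ratio (total parts = 16):
  red: 670 × 9/16 = 376.875
  yellow: 670 × 3/16 = 125.625
  white: 670 × 4/16 = 167.5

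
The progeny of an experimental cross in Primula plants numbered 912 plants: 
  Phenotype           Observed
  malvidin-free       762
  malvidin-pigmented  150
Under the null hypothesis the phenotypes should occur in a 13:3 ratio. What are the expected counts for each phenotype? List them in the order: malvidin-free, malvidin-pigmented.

741, 171

The 13:3 ratio has 16 parts, so with N = 912 the expected counts are:
  malvidin-free: 912 × 13/16 = 741
  malvidin-pigmented: 912 × 3/16 = 171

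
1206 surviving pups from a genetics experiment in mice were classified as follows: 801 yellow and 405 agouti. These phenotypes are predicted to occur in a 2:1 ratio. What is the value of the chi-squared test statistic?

Under the 2:1 hypothesis (Σ ratio = 3, N = 1206):
  yellow: 1206 × 2/3 = 804
  agouti: 1206 × 1/3 = 402
χ² = Σ (O − E)² / E
  yellow: (801 − 804)² / 804 = 0.0112
  agouti: (405 − 402)² / 402 = 0.0224
χ² = 0.0112 + 0.0224 = 0.0336 ≈ 0.034

0.034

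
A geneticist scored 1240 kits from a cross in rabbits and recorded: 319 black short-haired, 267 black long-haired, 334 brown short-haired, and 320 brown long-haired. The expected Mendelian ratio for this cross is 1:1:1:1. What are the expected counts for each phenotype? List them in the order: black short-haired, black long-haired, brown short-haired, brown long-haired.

310, 310, 310, 310

Expected counts for N = 1240 under a 1:1:1:1 ratio (total parts = 4):
  black short-haired: 1240 × 1/4 = 310
  black long-haired: 1240 × 1/4 = 310
  brown short-haired: 1240 × 1/4 = 310
  brown long-haired: 1240 × 1/4 = 310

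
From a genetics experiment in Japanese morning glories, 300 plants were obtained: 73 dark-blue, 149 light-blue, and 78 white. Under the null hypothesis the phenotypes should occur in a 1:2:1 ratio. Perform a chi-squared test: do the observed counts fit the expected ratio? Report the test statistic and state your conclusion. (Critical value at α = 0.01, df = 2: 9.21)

0.180; consistent

The 1:2:1 ratio has 4 parts, so with N = 300 the expected counts are:
  dark-blue: 300 × 1/4 = 75
  light-blue: 300 × 2/4 = 150
  white: 300 × 1/4 = 75
χ² = Σ (O − E)² / E
  dark-blue: (73 − 75)² / 75 = 0.0533
  light-blue: (149 − 150)² / 150 = 0.0067
  white: (78 − 75)² / 75 = 0.1200
χ² = 0.0533 + 0.0067 + 0.1200 = 0.180
Degrees of freedom = 3 − 1 = 2; critical value at α = 0.01 is 9.21.
Since 0.180 < 9.21, we fail to reject the null hypothesis — the data are consistent with the 1:2:1 ratio.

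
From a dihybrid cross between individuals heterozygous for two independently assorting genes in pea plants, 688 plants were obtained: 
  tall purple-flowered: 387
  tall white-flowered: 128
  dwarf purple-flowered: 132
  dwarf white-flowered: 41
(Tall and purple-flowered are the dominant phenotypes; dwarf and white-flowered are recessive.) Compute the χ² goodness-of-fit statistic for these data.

A dihybrid F₂ with independent assortment and complete dominance at both loci gives a 9:3:3:1 phenotypic ratio.
The 9:3:3:1 ratio has 16 parts, so with N = 688 the expected counts are:
  tall purple-flowered: 688 × 9/16 = 387
  tall white-flowered: 688 × 3/16 = 129
  dwarf purple-flowered: 688 × 3/16 = 129
  dwarf white-flowered: 688 × 1/16 = 43
χ² = Σ (O − E)² / E
  tall purple-flowered: (387 − 387)² / 387 = 0.0000
  tall white-flowered: (128 − 129)² / 129 = 0.0078
  dwarf purple-flowered: (132 − 129)² / 129 = 0.0698
  dwarf white-flowered: (41 − 43)² / 43 = 0.0930
χ² = 0.0000 + 0.0078 + 0.0698 + 0.0930 = 0.1706 ≈ 0.171

0.171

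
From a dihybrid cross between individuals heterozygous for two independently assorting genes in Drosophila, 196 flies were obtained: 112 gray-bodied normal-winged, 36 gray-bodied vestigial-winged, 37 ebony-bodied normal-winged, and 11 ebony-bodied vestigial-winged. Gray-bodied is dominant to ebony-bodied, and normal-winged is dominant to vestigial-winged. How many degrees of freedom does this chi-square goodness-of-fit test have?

3

A dihybrid F₂ with independent assortment and complete dominance at both loci gives a 9:3:3:1 phenotypic ratio.
A goodness-of-fit test with 4 phenotype classes has df = 4 − 1 = 3.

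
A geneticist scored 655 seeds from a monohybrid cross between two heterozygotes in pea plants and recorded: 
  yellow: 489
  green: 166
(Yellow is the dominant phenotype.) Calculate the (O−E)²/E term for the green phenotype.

For a monohybrid cross between heterozygotes with complete dominance, the expected phenotypic ratio is 3:1.
Total ratio parts = 4. Expected numbers out of 655:
  yellow: 655 × 3/4 = 491.25
  green: 655 × 1/4 = 163.75
Contribution of green: (166 − 163.75)² / 163.75 = 0.0309

0.031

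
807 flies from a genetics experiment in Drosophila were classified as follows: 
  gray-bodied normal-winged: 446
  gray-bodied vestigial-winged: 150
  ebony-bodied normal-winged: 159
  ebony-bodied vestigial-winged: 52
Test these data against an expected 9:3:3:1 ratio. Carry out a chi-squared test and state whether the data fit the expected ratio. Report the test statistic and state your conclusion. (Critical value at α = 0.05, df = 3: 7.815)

0.589; consistent

The 9:3:3:1 ratio has 16 parts, so with N = 807 the expected counts are:
  gray-bodied normal-winged: 807 × 9/16 = 453.9375
  gray-bodied vestigial-winged: 807 × 3/16 = 151.3125
  ebony-bodied normal-winged: 807 × 3/16 = 151.3125
  ebony-bodied vestigial-winged: 807 × 1/16 = 50.4375
χ² = Σ (O − E)² / E
  gray-bodied normal-winged: (446 − 453.9375)² / 453.9375 = 0.1388
  gray-bodied vestigial-winged: (150 − 151.3125)² / 151.3125 = 0.0114
  ebony-bodied normal-winged: (159 − 151.3125)² / 151.3125 = 0.3906
  ebony-bodied vestigial-winged: (52 − 50.4375)² / 50.4375 = 0.0484
χ² = 0.1388 + 0.0114 + 0.3906 + 0.0484 = 0.5892 ≈ 0.589
Degrees of freedom = 4 − 1 = 3; critical value at α = 0.05 is 7.815.
Since 0.589 < 7.815, we fail to reject the null hypothesis — the data are consistent with the 9:3:3:1 ratio.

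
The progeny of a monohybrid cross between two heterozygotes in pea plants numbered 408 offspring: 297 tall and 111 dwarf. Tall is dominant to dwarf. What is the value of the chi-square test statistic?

1.059

For a monohybrid cross between heterozygotes with complete dominance, the expected phenotypic ratio is 3:1.
The 3:1 ratio has 4 parts, so with N = 408 the expected counts are:
  tall: 408 × 3/4 = 306
  dwarf: 408 × 1/4 = 102
χ² = Σ (O − E)² / E
  tall: (297 − 306)² / 306 = 0.2647
  dwarf: (111 − 102)² / 102 = 0.7941
χ² = 0.2647 + 0.7941 = 1.0588 ≈ 1.059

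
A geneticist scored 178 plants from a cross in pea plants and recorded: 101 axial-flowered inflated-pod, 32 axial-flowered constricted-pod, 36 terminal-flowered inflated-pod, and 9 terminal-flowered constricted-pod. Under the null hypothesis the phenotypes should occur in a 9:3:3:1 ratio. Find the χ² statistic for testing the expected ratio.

0.677

The 9:3:3:1 ratio has 16 parts, so with N = 178 the expected counts are:
  axial-flowered inflated-pod: 178 × 9/16 = 100.125
  axial-flowered constricted-pod: 178 × 3/16 = 33.375
  terminal-flowered inflated-pod: 178 × 3/16 = 33.375
  terminal-flowered constricted-pod: 178 × 1/16 = 11.125
χ² = Σ (O − E)² / E
  axial-flowered inflated-pod: (101 − 100.125)² / 100.125 = 0.0076
  axial-flowered constricted-pod: (32 − 33.375)² / 33.375 = 0.0566
  terminal-flowered inflated-pod: (36 − 33.375)² / 33.375 = 0.2065
  terminal-flowered constricted-pod: (9 − 11.125)² / 11.125 = 0.4059
χ² = 0.0076 + 0.0566 + 0.2065 + 0.4059 = 0.6766 ≈ 0.677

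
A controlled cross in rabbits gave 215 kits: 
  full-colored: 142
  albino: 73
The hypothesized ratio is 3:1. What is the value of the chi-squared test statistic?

Under the 3:1 hypothesis (Σ ratio = 4, N = 215):
  full-colored: 215 × 3/4 = 161.25
  albino: 215 × 1/4 = 53.75
χ² = Σ (O − E)² / E
  full-colored: (142 − 161.25)² / 161.25 = 2.2981
  albino: (73 − 53.75)² / 53.75 = 6.8942
χ² = 2.2981 + 6.8942 = 9.1923 ≈ 9.192

9.192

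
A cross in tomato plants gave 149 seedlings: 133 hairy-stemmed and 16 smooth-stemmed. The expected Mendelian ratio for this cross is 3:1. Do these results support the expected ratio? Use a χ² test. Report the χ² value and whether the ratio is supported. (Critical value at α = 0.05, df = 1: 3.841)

Total ratio parts = 4. Expected numbers out of 149:
  hairy-stemmed: 149 × 3/4 = 111.75
  smooth-stemmed: 149 × 1/4 = 37.25
χ² = Σ (O − E)² / E
  hairy-stemmed: (133 − 111.75)² / 111.75 = 4.0408
  smooth-stemmed: (16 − 37.25)² / 37.25 = 12.1225
χ² = 4.0408 + 12.1225 = 16.1633 ≈ 16.163
Degrees of freedom = 2 − 1 = 1; critical value at α = 0.05 is 3.841.
Since 16.163 > 3.841, we reject the null hypothesis — the data do not fit the 3:1 ratio.

16.163; not consistent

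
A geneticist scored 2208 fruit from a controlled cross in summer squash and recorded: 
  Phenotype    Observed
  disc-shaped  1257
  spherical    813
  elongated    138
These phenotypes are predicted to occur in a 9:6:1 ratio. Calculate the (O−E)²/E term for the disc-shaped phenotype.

Expected counts for N = 2208 under a 9:6:1 ratio (total parts = 16):
  disc-shaped: 2208 × 9/16 = 1242
  spherical: 2208 × 6/16 = 828
  elongated: 2208 × 1/16 = 138
Contribution of disc-shaped: (1257 − 1242)² / 1242 = 0.1812

0.181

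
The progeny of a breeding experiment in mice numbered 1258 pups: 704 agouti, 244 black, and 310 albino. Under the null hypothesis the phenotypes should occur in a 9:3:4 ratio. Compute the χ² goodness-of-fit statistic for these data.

0.363

The 9:3:4 ratio has 16 parts, so with N = 1258 the expected counts are:
  agouti: 1258 × 9/16 = 707.625
  black: 1258 × 3/16 = 235.875
  albino: 1258 × 4/16 = 314.5
χ² = Σ (O − E)² / E
  agouti: (704 − 707.625)² / 707.625 = 0.0186
  black: (244 − 235.875)² / 235.875 = 0.2799
  albino: (310 − 314.5)² / 314.5 = 0.0644
χ² = 0.0186 + 0.2799 + 0.0644 = 0.3629 ≈ 0.363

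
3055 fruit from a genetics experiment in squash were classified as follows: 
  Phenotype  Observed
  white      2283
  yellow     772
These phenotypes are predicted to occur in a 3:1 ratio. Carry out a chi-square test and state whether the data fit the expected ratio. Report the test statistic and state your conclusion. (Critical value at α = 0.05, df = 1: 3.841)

0.119; consistent

Expected counts for N = 3055 under a 3:1 ratio (total parts = 4):
  white: 3055 × 3/4 = 2291.25
  yellow: 3055 × 1/4 = 763.75
χ² = Σ (O − E)² / E
  white: (2283 − 2291.25)² / 2291.25 = 0.0297
  yellow: (772 − 763.75)² / 763.75 = 0.0891
χ² = 0.0297 + 0.0891 = 0.1188 ≈ 0.119
Degrees of freedom = 2 − 1 = 1; critical value at α = 0.05 is 3.841.
Since 0.119 < 3.841, we fail to reject the null hypothesis — the data are consistent with the 3:1 ratio.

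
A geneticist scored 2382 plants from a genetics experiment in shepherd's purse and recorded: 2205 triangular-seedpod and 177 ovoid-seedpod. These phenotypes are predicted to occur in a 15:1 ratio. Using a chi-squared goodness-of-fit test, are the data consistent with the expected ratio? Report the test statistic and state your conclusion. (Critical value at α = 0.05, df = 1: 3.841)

5.668; not consistent

The 15:1 ratio has 16 parts, so with N = 2382 the expected counts are:
  triangular-seedpod: 2382 × 15/16 = 2233.125
  ovoid-seedpod: 2382 × 1/16 = 148.875
χ² = Σ (O − E)² / E
  triangular-seedpod: (2205 − 2233.125)² / 2233.125 = 0.3542
  ovoid-seedpod: (177 − 148.875)² / 148.875 = 5.3133
χ² = 0.3542 + 5.3133 = 5.6675 ≈ 5.668
Degrees of freedom = 2 − 1 = 1; critical value at α = 0.05 is 3.841.
Since 5.668 > 3.841, we reject the null hypothesis — the data do not fit the 15:1 ratio.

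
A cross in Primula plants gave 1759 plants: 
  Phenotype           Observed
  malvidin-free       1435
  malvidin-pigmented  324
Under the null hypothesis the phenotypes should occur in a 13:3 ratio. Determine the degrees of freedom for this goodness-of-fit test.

1

A goodness-of-fit test with 2 phenotype classes has df = 2 − 1 = 1.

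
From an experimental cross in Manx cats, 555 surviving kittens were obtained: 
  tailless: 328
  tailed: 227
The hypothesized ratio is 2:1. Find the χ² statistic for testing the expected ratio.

The 2:1 ratio has 3 parts, so with N = 555 the expected counts are:
  tailless: 555 × 2/3 = 370
  tailed: 555 × 1/3 = 185
χ² = Σ (O − E)² / E
  tailless: (328 − 370)² / 370 = 4.7676
  tailed: (227 − 185)² / 185 = 9.5351
χ² = 4.7676 + 9.5351 = 14.3027 ≈ 14.303

14.303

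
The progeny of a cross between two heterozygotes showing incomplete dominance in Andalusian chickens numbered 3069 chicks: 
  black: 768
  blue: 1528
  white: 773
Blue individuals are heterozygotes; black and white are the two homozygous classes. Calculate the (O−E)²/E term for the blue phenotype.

With incomplete dominance, a heterozygote × heterozygote cross gives a 1:2:1 phenotypic ratio.
The 1:2:1 ratio has 4 parts, so with N = 3069 the expected counts are:
  black: 3069 × 1/4 = 767.25
  blue: 3069 × 2/4 = 1534.5
  white: 3069 × 1/4 = 767.25
Contribution of blue: (1528 − 1534.5)² / 1534.5 = 0.0275

0.028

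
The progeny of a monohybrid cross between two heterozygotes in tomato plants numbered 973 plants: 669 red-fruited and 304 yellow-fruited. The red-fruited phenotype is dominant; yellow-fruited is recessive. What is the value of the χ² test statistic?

For a monohybrid cross between heterozygotes with complete dominance, the expected phenotypic ratio is 3:1.
Total ratio parts = 4. Expected numbers out of 973:
  red-fruited: 973 × 3/4 = 729.75
  yellow-fruited: 973 × 1/4 = 243.25
χ² = Σ (O − E)² / E
  red-fruited: (669 − 729.75)² / 729.75 = 5.0573
  yellow-fruited: (304 − 243.25)² / 243.25 = 15.1719
χ² = 5.0573 + 15.1719 = 20.2292 ≈ 20.229

20.229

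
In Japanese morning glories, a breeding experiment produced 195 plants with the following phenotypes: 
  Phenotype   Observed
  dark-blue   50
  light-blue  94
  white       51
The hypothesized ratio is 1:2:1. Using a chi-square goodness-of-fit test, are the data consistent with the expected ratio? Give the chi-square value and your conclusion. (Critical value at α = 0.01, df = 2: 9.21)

The 1:2:1 ratio has 4 parts, so with N = 195 the expected counts are:
  dark-blue: 195 × 1/4 = 48.75
  light-blue: 195 × 2/4 = 97.5
  white: 195 × 1/4 = 48.75
χ² = Σ (O − E)² / E
  dark-blue: (50 − 48.75)² / 48.75 = 0.0321
  light-blue: (94 − 97.5)² / 97.5 = 0.1256
  white: (51 − 48.75)² / 48.75 = 0.1038
χ² = 0.0321 + 0.1256 + 0.1038 = 0.2615 ≈ 0.262
Degrees of freedom = 3 − 1 = 2; critical value at α = 0.01 is 9.21.
Since 0.262 < 9.21, we fail to reject the null hypothesis — the data are consistent with the 1:2:1 ratio.

0.262; consistent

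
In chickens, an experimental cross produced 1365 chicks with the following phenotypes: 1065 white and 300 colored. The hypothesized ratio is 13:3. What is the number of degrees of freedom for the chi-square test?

1

A goodness-of-fit test with 2 phenotype classes has df = 2 − 1 = 1.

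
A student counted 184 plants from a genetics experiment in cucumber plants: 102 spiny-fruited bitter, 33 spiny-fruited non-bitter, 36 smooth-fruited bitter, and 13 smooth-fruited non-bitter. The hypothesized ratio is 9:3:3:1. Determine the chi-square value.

Under the 9:3:3:1 hypothesis (Σ ratio = 16, N = 184):
  spiny-fruited bitter: 184 × 9/16 = 103.5
  spiny-fruited non-bitter: 184 × 3/16 = 34.5
  smooth-fruited bitter: 184 × 3/16 = 34.5
  smooth-fruited non-bitter: 184 × 1/16 = 11.5
χ² = Σ (O − E)² / E
  spiny-fruited bitter: (102 − 103.5)² / 103.5 = 0.0217
  spiny-fruited non-bitter: (33 − 34.5)² / 34.5 = 0.0652
  smooth-fruited bitter: (36 − 34.5)² / 34.5 = 0.0652
  smooth-fruited non-bitter: (13 − 11.5)² / 11.5 = 0.1957
χ² = 0.0217 + 0.0652 + 0.0652 + 0.1957 = 0.3478 ≈ 0.348

0.348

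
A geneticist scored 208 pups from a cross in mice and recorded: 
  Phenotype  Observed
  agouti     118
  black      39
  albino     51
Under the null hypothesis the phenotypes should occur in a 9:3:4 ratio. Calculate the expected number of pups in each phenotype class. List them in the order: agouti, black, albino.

117, 39, 52

Total ratio parts = 16. Expected numbers out of 208:
  agouti: 208 × 9/16 = 117
  black: 208 × 3/16 = 39
  albino: 208 × 4/16 = 52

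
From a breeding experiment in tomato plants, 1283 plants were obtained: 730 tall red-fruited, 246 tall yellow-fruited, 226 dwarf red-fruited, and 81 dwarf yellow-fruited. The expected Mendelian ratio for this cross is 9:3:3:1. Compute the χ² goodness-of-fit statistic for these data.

1.108

The 9:3:3:1 ratio has 16 parts, so with N = 1283 the expected counts are:
  tall red-fruited: 1283 × 9/16 = 721.6875
  tall yellow-fruited: 1283 × 3/16 = 240.5625
  dwarf red-fruited: 1283 × 3/16 = 240.5625
  dwarf yellow-fruited: 1283 × 1/16 = 80.1875
χ² = Σ (O − E)² / E
  tall red-fruited: (730 − 721.6875)² / 721.6875 = 0.0957
  tall yellow-fruited: (246 − 240.5625)² / 240.5625 = 0.1229
  dwarf red-fruited: (226 − 240.5625)² / 240.5625 = 0.8815
  dwarf yellow-fruited: (81 − 80.1875)² / 80.1875 = 0.0082
χ² = 0.0957 + 0.1229 + 0.8815 + 0.0082 = 1.1083 ≈ 1.108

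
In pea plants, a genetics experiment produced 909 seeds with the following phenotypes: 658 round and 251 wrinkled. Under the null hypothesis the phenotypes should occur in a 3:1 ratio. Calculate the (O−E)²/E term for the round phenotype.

Under the 3:1 hypothesis (Σ ratio = 4, N = 909):
  round: 909 × 3/4 = 681.75
  wrinkled: 909 × 1/4 = 227.25
Contribution of round: (658 − 681.75)² / 681.75 = 0.8274

0.827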